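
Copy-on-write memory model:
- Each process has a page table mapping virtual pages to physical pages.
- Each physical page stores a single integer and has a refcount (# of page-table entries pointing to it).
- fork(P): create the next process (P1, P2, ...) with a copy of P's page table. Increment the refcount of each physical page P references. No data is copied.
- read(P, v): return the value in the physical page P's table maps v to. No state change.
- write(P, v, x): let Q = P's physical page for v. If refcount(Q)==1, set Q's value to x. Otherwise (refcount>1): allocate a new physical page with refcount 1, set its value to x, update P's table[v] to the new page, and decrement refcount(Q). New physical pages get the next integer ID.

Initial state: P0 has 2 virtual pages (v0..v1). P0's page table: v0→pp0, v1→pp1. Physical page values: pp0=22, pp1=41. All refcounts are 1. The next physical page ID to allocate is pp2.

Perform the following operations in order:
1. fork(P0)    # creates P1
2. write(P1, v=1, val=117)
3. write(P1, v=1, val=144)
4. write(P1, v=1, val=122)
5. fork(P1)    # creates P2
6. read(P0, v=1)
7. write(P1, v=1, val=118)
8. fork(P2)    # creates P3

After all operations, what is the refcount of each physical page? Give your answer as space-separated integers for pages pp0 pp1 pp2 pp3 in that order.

Answer: 4 1 2 1

Derivation:
Op 1: fork(P0) -> P1. 2 ppages; refcounts: pp0:2 pp1:2
Op 2: write(P1, v1, 117). refcount(pp1)=2>1 -> COPY to pp2. 3 ppages; refcounts: pp0:2 pp1:1 pp2:1
Op 3: write(P1, v1, 144). refcount(pp2)=1 -> write in place. 3 ppages; refcounts: pp0:2 pp1:1 pp2:1
Op 4: write(P1, v1, 122). refcount(pp2)=1 -> write in place. 3 ppages; refcounts: pp0:2 pp1:1 pp2:1
Op 5: fork(P1) -> P2. 3 ppages; refcounts: pp0:3 pp1:1 pp2:2
Op 6: read(P0, v1) -> 41. No state change.
Op 7: write(P1, v1, 118). refcount(pp2)=2>1 -> COPY to pp3. 4 ppages; refcounts: pp0:3 pp1:1 pp2:1 pp3:1
Op 8: fork(P2) -> P3. 4 ppages; refcounts: pp0:4 pp1:1 pp2:2 pp3:1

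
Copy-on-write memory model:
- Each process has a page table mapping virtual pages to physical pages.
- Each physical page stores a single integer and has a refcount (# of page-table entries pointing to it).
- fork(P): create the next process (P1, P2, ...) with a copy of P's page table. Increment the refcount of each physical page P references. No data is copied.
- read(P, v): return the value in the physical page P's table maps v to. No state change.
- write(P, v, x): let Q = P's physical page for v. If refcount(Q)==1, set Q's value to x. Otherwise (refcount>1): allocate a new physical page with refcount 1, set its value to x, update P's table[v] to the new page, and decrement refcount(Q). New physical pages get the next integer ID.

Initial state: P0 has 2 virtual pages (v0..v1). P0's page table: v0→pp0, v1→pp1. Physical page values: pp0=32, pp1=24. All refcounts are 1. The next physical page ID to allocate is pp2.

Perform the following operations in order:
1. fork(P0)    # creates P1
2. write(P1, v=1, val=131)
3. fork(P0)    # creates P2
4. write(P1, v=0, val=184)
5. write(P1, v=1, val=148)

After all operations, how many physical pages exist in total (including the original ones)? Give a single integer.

Op 1: fork(P0) -> P1. 2 ppages; refcounts: pp0:2 pp1:2
Op 2: write(P1, v1, 131). refcount(pp1)=2>1 -> COPY to pp2. 3 ppages; refcounts: pp0:2 pp1:1 pp2:1
Op 3: fork(P0) -> P2. 3 ppages; refcounts: pp0:3 pp1:2 pp2:1
Op 4: write(P1, v0, 184). refcount(pp0)=3>1 -> COPY to pp3. 4 ppages; refcounts: pp0:2 pp1:2 pp2:1 pp3:1
Op 5: write(P1, v1, 148). refcount(pp2)=1 -> write in place. 4 ppages; refcounts: pp0:2 pp1:2 pp2:1 pp3:1

Answer: 4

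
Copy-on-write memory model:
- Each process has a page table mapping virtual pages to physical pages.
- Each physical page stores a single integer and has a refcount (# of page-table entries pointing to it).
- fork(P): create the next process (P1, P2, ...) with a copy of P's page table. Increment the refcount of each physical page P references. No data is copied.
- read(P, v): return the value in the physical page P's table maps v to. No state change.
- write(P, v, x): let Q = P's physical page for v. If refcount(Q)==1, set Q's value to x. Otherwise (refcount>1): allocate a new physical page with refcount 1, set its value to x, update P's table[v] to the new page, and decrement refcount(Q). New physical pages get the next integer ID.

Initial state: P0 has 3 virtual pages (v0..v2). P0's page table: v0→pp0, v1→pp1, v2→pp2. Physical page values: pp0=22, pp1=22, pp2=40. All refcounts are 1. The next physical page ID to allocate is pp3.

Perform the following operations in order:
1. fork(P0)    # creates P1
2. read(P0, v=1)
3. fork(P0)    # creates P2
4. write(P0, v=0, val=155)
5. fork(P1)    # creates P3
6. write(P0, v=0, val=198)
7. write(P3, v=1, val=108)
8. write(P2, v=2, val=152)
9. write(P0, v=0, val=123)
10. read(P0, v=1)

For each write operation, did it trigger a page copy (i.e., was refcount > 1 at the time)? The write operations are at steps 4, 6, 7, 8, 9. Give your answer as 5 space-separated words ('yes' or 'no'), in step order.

Op 1: fork(P0) -> P1. 3 ppages; refcounts: pp0:2 pp1:2 pp2:2
Op 2: read(P0, v1) -> 22. No state change.
Op 3: fork(P0) -> P2. 3 ppages; refcounts: pp0:3 pp1:3 pp2:3
Op 4: write(P0, v0, 155). refcount(pp0)=3>1 -> COPY to pp3. 4 ppages; refcounts: pp0:2 pp1:3 pp2:3 pp3:1
Op 5: fork(P1) -> P3. 4 ppages; refcounts: pp0:3 pp1:4 pp2:4 pp3:1
Op 6: write(P0, v0, 198). refcount(pp3)=1 -> write in place. 4 ppages; refcounts: pp0:3 pp1:4 pp2:4 pp3:1
Op 7: write(P3, v1, 108). refcount(pp1)=4>1 -> COPY to pp4. 5 ppages; refcounts: pp0:3 pp1:3 pp2:4 pp3:1 pp4:1
Op 8: write(P2, v2, 152). refcount(pp2)=4>1 -> COPY to pp5. 6 ppages; refcounts: pp0:3 pp1:3 pp2:3 pp3:1 pp4:1 pp5:1
Op 9: write(P0, v0, 123). refcount(pp3)=1 -> write in place. 6 ppages; refcounts: pp0:3 pp1:3 pp2:3 pp3:1 pp4:1 pp5:1
Op 10: read(P0, v1) -> 22. No state change.

yes no yes yes no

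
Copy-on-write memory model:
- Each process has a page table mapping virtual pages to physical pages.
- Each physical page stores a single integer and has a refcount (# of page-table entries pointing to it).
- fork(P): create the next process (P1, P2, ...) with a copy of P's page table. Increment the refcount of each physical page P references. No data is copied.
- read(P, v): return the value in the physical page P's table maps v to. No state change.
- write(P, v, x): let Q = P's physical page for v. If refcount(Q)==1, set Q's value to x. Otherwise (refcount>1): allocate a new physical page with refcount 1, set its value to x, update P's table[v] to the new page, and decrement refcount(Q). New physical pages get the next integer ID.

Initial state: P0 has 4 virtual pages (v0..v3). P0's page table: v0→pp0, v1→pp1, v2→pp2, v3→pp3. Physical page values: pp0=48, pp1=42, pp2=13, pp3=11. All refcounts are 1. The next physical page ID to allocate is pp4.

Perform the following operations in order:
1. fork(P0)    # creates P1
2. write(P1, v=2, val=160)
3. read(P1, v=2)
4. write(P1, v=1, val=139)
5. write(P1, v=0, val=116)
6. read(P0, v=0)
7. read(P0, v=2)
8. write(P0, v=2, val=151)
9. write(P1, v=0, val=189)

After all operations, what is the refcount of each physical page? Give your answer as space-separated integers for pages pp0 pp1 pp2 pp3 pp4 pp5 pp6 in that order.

Op 1: fork(P0) -> P1. 4 ppages; refcounts: pp0:2 pp1:2 pp2:2 pp3:2
Op 2: write(P1, v2, 160). refcount(pp2)=2>1 -> COPY to pp4. 5 ppages; refcounts: pp0:2 pp1:2 pp2:1 pp3:2 pp4:1
Op 3: read(P1, v2) -> 160. No state change.
Op 4: write(P1, v1, 139). refcount(pp1)=2>1 -> COPY to pp5. 6 ppages; refcounts: pp0:2 pp1:1 pp2:1 pp3:2 pp4:1 pp5:1
Op 5: write(P1, v0, 116). refcount(pp0)=2>1 -> COPY to pp6. 7 ppages; refcounts: pp0:1 pp1:1 pp2:1 pp3:2 pp4:1 pp5:1 pp6:1
Op 6: read(P0, v0) -> 48. No state change.
Op 7: read(P0, v2) -> 13. No state change.
Op 8: write(P0, v2, 151). refcount(pp2)=1 -> write in place. 7 ppages; refcounts: pp0:1 pp1:1 pp2:1 pp3:2 pp4:1 pp5:1 pp6:1
Op 9: write(P1, v0, 189). refcount(pp6)=1 -> write in place. 7 ppages; refcounts: pp0:1 pp1:1 pp2:1 pp3:2 pp4:1 pp5:1 pp6:1

Answer: 1 1 1 2 1 1 1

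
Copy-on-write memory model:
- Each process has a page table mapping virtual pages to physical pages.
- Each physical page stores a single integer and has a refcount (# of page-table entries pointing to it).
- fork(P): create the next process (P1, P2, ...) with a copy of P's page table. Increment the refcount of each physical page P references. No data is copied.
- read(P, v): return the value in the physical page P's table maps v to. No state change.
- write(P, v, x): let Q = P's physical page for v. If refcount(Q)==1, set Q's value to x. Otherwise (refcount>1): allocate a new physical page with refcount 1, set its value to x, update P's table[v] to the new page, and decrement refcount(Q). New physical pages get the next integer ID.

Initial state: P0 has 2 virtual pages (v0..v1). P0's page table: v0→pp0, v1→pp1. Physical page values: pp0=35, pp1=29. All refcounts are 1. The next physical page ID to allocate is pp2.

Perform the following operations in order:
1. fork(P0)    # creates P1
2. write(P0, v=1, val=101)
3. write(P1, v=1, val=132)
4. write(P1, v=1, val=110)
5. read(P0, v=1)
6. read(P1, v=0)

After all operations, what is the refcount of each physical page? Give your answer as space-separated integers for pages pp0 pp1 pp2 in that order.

Answer: 2 1 1

Derivation:
Op 1: fork(P0) -> P1. 2 ppages; refcounts: pp0:2 pp1:2
Op 2: write(P0, v1, 101). refcount(pp1)=2>1 -> COPY to pp2. 3 ppages; refcounts: pp0:2 pp1:1 pp2:1
Op 3: write(P1, v1, 132). refcount(pp1)=1 -> write in place. 3 ppages; refcounts: pp0:2 pp1:1 pp2:1
Op 4: write(P1, v1, 110). refcount(pp1)=1 -> write in place. 3 ppages; refcounts: pp0:2 pp1:1 pp2:1
Op 5: read(P0, v1) -> 101. No state change.
Op 6: read(P1, v0) -> 35. No state change.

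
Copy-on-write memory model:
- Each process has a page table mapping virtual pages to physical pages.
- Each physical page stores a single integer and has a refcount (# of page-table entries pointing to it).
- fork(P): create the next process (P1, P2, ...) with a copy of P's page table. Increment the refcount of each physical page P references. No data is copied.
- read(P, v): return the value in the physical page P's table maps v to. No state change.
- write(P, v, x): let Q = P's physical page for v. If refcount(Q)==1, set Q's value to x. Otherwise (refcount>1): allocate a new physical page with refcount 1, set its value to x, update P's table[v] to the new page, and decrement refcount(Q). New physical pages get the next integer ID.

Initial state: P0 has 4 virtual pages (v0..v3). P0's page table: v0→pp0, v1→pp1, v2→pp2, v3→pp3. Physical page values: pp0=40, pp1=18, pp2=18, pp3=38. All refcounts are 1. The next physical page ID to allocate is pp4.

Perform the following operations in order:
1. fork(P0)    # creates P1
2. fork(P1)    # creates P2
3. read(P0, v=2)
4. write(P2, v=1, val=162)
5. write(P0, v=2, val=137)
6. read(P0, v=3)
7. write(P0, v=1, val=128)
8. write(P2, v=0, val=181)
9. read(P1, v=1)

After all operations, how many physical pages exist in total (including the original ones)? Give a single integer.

Answer: 8

Derivation:
Op 1: fork(P0) -> P1. 4 ppages; refcounts: pp0:2 pp1:2 pp2:2 pp3:2
Op 2: fork(P1) -> P2. 4 ppages; refcounts: pp0:3 pp1:3 pp2:3 pp3:3
Op 3: read(P0, v2) -> 18. No state change.
Op 4: write(P2, v1, 162). refcount(pp1)=3>1 -> COPY to pp4. 5 ppages; refcounts: pp0:3 pp1:2 pp2:3 pp3:3 pp4:1
Op 5: write(P0, v2, 137). refcount(pp2)=3>1 -> COPY to pp5. 6 ppages; refcounts: pp0:3 pp1:2 pp2:2 pp3:3 pp4:1 pp5:1
Op 6: read(P0, v3) -> 38. No state change.
Op 7: write(P0, v1, 128). refcount(pp1)=2>1 -> COPY to pp6. 7 ppages; refcounts: pp0:3 pp1:1 pp2:2 pp3:3 pp4:1 pp5:1 pp6:1
Op 8: write(P2, v0, 181). refcount(pp0)=3>1 -> COPY to pp7. 8 ppages; refcounts: pp0:2 pp1:1 pp2:2 pp3:3 pp4:1 pp5:1 pp6:1 pp7:1
Op 9: read(P1, v1) -> 18. No state change.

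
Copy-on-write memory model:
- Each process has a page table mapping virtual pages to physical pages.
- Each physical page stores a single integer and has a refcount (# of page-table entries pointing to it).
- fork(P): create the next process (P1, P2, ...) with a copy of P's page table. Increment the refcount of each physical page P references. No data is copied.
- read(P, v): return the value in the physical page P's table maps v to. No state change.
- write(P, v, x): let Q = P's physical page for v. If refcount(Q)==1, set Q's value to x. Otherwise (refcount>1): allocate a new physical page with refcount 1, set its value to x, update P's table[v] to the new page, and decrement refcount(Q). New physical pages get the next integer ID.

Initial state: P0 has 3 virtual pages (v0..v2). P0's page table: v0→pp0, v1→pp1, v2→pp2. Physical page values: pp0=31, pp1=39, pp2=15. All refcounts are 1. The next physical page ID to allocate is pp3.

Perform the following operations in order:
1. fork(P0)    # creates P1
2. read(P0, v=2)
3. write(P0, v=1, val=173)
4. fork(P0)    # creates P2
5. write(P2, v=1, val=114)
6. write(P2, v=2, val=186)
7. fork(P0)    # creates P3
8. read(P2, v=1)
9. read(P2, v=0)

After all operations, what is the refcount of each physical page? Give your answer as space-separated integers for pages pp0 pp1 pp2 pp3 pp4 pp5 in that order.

Answer: 4 1 3 2 1 1

Derivation:
Op 1: fork(P0) -> P1. 3 ppages; refcounts: pp0:2 pp1:2 pp2:2
Op 2: read(P0, v2) -> 15. No state change.
Op 3: write(P0, v1, 173). refcount(pp1)=2>1 -> COPY to pp3. 4 ppages; refcounts: pp0:2 pp1:1 pp2:2 pp3:1
Op 4: fork(P0) -> P2. 4 ppages; refcounts: pp0:3 pp1:1 pp2:3 pp3:2
Op 5: write(P2, v1, 114). refcount(pp3)=2>1 -> COPY to pp4. 5 ppages; refcounts: pp0:3 pp1:1 pp2:3 pp3:1 pp4:1
Op 6: write(P2, v2, 186). refcount(pp2)=3>1 -> COPY to pp5. 6 ppages; refcounts: pp0:3 pp1:1 pp2:2 pp3:1 pp4:1 pp5:1
Op 7: fork(P0) -> P3. 6 ppages; refcounts: pp0:4 pp1:1 pp2:3 pp3:2 pp4:1 pp5:1
Op 8: read(P2, v1) -> 114. No state change.
Op 9: read(P2, v0) -> 31. No state change.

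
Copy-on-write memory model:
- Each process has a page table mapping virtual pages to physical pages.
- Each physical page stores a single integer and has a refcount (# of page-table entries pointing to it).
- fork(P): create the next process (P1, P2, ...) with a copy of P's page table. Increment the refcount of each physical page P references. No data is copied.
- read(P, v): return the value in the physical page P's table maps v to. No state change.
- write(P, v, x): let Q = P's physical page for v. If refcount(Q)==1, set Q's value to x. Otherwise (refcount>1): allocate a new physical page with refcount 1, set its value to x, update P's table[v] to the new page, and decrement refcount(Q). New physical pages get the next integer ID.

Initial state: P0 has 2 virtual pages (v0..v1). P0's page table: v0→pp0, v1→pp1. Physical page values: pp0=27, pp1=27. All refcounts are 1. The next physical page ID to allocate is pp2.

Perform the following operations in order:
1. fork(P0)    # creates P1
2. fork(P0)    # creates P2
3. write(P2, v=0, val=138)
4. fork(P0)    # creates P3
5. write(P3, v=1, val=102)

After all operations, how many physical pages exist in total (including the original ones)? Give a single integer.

Answer: 4

Derivation:
Op 1: fork(P0) -> P1. 2 ppages; refcounts: pp0:2 pp1:2
Op 2: fork(P0) -> P2. 2 ppages; refcounts: pp0:3 pp1:3
Op 3: write(P2, v0, 138). refcount(pp0)=3>1 -> COPY to pp2. 3 ppages; refcounts: pp0:2 pp1:3 pp2:1
Op 4: fork(P0) -> P3. 3 ppages; refcounts: pp0:3 pp1:4 pp2:1
Op 5: write(P3, v1, 102). refcount(pp1)=4>1 -> COPY to pp3. 4 ppages; refcounts: pp0:3 pp1:3 pp2:1 pp3:1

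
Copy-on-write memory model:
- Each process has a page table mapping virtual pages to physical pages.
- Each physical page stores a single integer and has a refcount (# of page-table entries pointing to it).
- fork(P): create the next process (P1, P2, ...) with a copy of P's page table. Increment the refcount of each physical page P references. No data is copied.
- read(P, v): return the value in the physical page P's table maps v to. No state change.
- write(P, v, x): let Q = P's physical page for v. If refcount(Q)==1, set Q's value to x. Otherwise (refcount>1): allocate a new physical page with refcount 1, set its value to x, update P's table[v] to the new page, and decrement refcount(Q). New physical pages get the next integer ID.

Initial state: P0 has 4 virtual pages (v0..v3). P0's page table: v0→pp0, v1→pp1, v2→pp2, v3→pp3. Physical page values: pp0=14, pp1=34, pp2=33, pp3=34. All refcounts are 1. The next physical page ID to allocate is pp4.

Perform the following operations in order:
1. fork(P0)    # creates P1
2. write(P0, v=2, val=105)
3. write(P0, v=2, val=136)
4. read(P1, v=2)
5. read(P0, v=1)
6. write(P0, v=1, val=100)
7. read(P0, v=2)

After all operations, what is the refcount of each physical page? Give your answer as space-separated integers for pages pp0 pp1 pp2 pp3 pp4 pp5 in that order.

Op 1: fork(P0) -> P1. 4 ppages; refcounts: pp0:2 pp1:2 pp2:2 pp3:2
Op 2: write(P0, v2, 105). refcount(pp2)=2>1 -> COPY to pp4. 5 ppages; refcounts: pp0:2 pp1:2 pp2:1 pp3:2 pp4:1
Op 3: write(P0, v2, 136). refcount(pp4)=1 -> write in place. 5 ppages; refcounts: pp0:2 pp1:2 pp2:1 pp3:2 pp4:1
Op 4: read(P1, v2) -> 33. No state change.
Op 5: read(P0, v1) -> 34. No state change.
Op 6: write(P0, v1, 100). refcount(pp1)=2>1 -> COPY to pp5. 6 ppages; refcounts: pp0:2 pp1:1 pp2:1 pp3:2 pp4:1 pp5:1
Op 7: read(P0, v2) -> 136. No state change.

Answer: 2 1 1 2 1 1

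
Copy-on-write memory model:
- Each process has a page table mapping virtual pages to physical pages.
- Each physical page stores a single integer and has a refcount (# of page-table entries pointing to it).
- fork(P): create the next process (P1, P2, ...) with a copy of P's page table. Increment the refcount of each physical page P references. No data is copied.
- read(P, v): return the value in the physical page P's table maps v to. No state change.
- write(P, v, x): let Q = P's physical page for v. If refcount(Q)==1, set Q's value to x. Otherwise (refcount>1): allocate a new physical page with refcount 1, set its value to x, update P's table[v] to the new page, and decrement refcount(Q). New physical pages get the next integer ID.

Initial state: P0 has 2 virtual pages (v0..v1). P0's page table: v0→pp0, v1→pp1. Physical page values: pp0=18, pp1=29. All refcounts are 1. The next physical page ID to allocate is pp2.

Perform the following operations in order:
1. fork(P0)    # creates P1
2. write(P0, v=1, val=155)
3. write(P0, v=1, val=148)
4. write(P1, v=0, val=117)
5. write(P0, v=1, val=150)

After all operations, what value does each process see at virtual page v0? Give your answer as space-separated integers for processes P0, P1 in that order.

Op 1: fork(P0) -> P1. 2 ppages; refcounts: pp0:2 pp1:2
Op 2: write(P0, v1, 155). refcount(pp1)=2>1 -> COPY to pp2. 3 ppages; refcounts: pp0:2 pp1:1 pp2:1
Op 3: write(P0, v1, 148). refcount(pp2)=1 -> write in place. 3 ppages; refcounts: pp0:2 pp1:1 pp2:1
Op 4: write(P1, v0, 117). refcount(pp0)=2>1 -> COPY to pp3. 4 ppages; refcounts: pp0:1 pp1:1 pp2:1 pp3:1
Op 5: write(P0, v1, 150). refcount(pp2)=1 -> write in place. 4 ppages; refcounts: pp0:1 pp1:1 pp2:1 pp3:1
P0: v0 -> pp0 = 18
P1: v0 -> pp3 = 117

Answer: 18 117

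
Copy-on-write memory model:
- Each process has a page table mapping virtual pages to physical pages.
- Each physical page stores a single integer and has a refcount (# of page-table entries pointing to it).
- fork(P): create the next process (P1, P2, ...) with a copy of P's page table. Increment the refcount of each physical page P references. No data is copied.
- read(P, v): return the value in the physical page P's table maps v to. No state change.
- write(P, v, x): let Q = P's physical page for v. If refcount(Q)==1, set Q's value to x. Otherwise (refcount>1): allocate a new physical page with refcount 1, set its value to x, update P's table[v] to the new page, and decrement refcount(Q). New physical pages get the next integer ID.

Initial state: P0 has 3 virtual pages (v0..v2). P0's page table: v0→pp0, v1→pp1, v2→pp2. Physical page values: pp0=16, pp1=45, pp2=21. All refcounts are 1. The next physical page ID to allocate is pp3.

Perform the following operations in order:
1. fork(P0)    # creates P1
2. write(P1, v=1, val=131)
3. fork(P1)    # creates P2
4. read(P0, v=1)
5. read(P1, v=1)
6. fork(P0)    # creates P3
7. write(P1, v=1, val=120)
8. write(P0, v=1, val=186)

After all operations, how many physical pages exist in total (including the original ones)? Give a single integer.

Answer: 6

Derivation:
Op 1: fork(P0) -> P1. 3 ppages; refcounts: pp0:2 pp1:2 pp2:2
Op 2: write(P1, v1, 131). refcount(pp1)=2>1 -> COPY to pp3. 4 ppages; refcounts: pp0:2 pp1:1 pp2:2 pp3:1
Op 3: fork(P1) -> P2. 4 ppages; refcounts: pp0:3 pp1:1 pp2:3 pp3:2
Op 4: read(P0, v1) -> 45. No state change.
Op 5: read(P1, v1) -> 131. No state change.
Op 6: fork(P0) -> P3. 4 ppages; refcounts: pp0:4 pp1:2 pp2:4 pp3:2
Op 7: write(P1, v1, 120). refcount(pp3)=2>1 -> COPY to pp4. 5 ppages; refcounts: pp0:4 pp1:2 pp2:4 pp3:1 pp4:1
Op 8: write(P0, v1, 186). refcount(pp1)=2>1 -> COPY to pp5. 6 ppages; refcounts: pp0:4 pp1:1 pp2:4 pp3:1 pp4:1 pp5:1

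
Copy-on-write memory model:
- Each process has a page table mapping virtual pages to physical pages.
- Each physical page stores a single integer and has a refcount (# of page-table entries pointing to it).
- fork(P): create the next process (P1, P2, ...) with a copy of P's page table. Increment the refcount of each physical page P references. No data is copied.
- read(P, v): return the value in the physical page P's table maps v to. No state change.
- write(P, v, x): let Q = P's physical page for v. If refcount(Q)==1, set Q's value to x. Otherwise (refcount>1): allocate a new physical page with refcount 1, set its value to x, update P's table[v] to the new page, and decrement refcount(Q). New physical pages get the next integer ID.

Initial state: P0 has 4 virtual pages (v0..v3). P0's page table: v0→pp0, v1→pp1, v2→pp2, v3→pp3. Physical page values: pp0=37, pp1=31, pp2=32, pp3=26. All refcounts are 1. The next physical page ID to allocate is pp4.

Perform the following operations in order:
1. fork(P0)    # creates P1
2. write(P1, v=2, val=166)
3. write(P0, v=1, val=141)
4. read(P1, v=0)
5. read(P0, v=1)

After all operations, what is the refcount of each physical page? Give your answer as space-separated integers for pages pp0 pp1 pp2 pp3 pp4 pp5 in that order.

Answer: 2 1 1 2 1 1

Derivation:
Op 1: fork(P0) -> P1. 4 ppages; refcounts: pp0:2 pp1:2 pp2:2 pp3:2
Op 2: write(P1, v2, 166). refcount(pp2)=2>1 -> COPY to pp4. 5 ppages; refcounts: pp0:2 pp1:2 pp2:1 pp3:2 pp4:1
Op 3: write(P0, v1, 141). refcount(pp1)=2>1 -> COPY to pp5. 6 ppages; refcounts: pp0:2 pp1:1 pp2:1 pp3:2 pp4:1 pp5:1
Op 4: read(P1, v0) -> 37. No state change.
Op 5: read(P0, v1) -> 141. No state change.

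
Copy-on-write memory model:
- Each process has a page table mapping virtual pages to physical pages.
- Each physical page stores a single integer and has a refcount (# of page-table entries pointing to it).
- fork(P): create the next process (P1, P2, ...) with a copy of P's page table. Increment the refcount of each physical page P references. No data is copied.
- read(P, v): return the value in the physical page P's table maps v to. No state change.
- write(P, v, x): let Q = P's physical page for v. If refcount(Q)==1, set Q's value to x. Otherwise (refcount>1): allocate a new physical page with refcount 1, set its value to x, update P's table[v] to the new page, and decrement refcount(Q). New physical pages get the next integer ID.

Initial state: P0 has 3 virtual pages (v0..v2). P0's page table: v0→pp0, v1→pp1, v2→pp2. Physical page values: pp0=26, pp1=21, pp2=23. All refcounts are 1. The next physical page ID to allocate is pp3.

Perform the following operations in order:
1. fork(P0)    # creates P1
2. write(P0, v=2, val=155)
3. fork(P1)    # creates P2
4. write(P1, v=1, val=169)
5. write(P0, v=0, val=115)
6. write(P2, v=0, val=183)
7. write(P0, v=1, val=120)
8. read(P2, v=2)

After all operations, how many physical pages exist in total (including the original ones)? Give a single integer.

Op 1: fork(P0) -> P1. 3 ppages; refcounts: pp0:2 pp1:2 pp2:2
Op 2: write(P0, v2, 155). refcount(pp2)=2>1 -> COPY to pp3. 4 ppages; refcounts: pp0:2 pp1:2 pp2:1 pp3:1
Op 3: fork(P1) -> P2. 4 ppages; refcounts: pp0:3 pp1:3 pp2:2 pp3:1
Op 4: write(P1, v1, 169). refcount(pp1)=3>1 -> COPY to pp4. 5 ppages; refcounts: pp0:3 pp1:2 pp2:2 pp3:1 pp4:1
Op 5: write(P0, v0, 115). refcount(pp0)=3>1 -> COPY to pp5. 6 ppages; refcounts: pp0:2 pp1:2 pp2:2 pp3:1 pp4:1 pp5:1
Op 6: write(P2, v0, 183). refcount(pp0)=2>1 -> COPY to pp6. 7 ppages; refcounts: pp0:1 pp1:2 pp2:2 pp3:1 pp4:1 pp5:1 pp6:1
Op 7: write(P0, v1, 120). refcount(pp1)=2>1 -> COPY to pp7. 8 ppages; refcounts: pp0:1 pp1:1 pp2:2 pp3:1 pp4:1 pp5:1 pp6:1 pp7:1
Op 8: read(P2, v2) -> 23. No state change.

Answer: 8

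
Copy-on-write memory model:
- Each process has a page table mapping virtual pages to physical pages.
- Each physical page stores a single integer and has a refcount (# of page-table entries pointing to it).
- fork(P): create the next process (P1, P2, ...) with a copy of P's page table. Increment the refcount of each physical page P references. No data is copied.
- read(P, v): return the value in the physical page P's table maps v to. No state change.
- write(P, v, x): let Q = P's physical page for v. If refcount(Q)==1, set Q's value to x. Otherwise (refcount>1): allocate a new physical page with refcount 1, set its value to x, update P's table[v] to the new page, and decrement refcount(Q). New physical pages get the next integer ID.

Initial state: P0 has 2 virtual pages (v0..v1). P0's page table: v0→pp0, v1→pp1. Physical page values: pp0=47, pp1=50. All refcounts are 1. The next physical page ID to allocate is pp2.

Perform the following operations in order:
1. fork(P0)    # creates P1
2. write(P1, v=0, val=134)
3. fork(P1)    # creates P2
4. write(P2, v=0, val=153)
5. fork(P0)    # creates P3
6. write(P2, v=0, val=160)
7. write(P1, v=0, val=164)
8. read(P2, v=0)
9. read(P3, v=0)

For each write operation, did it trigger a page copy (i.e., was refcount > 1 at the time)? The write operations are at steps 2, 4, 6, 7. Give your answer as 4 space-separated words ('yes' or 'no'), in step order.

Op 1: fork(P0) -> P1. 2 ppages; refcounts: pp0:2 pp1:2
Op 2: write(P1, v0, 134). refcount(pp0)=2>1 -> COPY to pp2. 3 ppages; refcounts: pp0:1 pp1:2 pp2:1
Op 3: fork(P1) -> P2. 3 ppages; refcounts: pp0:1 pp1:3 pp2:2
Op 4: write(P2, v0, 153). refcount(pp2)=2>1 -> COPY to pp3. 4 ppages; refcounts: pp0:1 pp1:3 pp2:1 pp3:1
Op 5: fork(P0) -> P3. 4 ppages; refcounts: pp0:2 pp1:4 pp2:1 pp3:1
Op 6: write(P2, v0, 160). refcount(pp3)=1 -> write in place. 4 ppages; refcounts: pp0:2 pp1:4 pp2:1 pp3:1
Op 7: write(P1, v0, 164). refcount(pp2)=1 -> write in place. 4 ppages; refcounts: pp0:2 pp1:4 pp2:1 pp3:1
Op 8: read(P2, v0) -> 160. No state change.
Op 9: read(P3, v0) -> 47. No state change.

yes yes no no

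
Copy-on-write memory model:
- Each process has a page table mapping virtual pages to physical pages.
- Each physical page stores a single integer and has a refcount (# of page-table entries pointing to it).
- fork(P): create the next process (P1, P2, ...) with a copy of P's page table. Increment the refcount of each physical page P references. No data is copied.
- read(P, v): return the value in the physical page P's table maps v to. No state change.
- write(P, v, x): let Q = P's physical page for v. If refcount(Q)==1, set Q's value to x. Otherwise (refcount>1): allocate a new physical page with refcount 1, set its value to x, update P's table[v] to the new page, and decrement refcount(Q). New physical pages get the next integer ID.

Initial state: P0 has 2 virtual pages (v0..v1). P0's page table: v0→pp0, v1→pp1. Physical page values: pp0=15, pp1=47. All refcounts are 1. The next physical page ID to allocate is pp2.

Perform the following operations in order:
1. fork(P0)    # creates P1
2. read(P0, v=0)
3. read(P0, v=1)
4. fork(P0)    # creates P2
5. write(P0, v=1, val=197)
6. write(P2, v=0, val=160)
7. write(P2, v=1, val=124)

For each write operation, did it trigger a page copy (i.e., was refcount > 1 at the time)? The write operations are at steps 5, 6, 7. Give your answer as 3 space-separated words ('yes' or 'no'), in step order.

Op 1: fork(P0) -> P1. 2 ppages; refcounts: pp0:2 pp1:2
Op 2: read(P0, v0) -> 15. No state change.
Op 3: read(P0, v1) -> 47. No state change.
Op 4: fork(P0) -> P2. 2 ppages; refcounts: pp0:3 pp1:3
Op 5: write(P0, v1, 197). refcount(pp1)=3>1 -> COPY to pp2. 3 ppages; refcounts: pp0:3 pp1:2 pp2:1
Op 6: write(P2, v0, 160). refcount(pp0)=3>1 -> COPY to pp3. 4 ppages; refcounts: pp0:2 pp1:2 pp2:1 pp3:1
Op 7: write(P2, v1, 124). refcount(pp1)=2>1 -> COPY to pp4. 5 ppages; refcounts: pp0:2 pp1:1 pp2:1 pp3:1 pp4:1

yes yes yes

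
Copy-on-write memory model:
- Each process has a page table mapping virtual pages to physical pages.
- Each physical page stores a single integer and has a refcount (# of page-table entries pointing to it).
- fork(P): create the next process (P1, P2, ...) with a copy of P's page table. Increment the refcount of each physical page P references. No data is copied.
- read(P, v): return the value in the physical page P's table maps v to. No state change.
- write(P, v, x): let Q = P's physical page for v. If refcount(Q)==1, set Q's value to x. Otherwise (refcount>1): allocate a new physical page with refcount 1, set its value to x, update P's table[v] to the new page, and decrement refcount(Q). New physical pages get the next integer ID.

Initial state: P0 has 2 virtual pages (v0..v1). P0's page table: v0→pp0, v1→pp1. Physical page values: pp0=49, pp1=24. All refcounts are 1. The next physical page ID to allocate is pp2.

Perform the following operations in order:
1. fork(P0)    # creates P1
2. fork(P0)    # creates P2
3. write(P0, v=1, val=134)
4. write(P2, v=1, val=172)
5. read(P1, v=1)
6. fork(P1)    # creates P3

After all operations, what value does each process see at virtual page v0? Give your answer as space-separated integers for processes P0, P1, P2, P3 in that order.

Op 1: fork(P0) -> P1. 2 ppages; refcounts: pp0:2 pp1:2
Op 2: fork(P0) -> P2. 2 ppages; refcounts: pp0:3 pp1:3
Op 3: write(P0, v1, 134). refcount(pp1)=3>1 -> COPY to pp2. 3 ppages; refcounts: pp0:3 pp1:2 pp2:1
Op 4: write(P2, v1, 172). refcount(pp1)=2>1 -> COPY to pp3. 4 ppages; refcounts: pp0:3 pp1:1 pp2:1 pp3:1
Op 5: read(P1, v1) -> 24. No state change.
Op 6: fork(P1) -> P3. 4 ppages; refcounts: pp0:4 pp1:2 pp2:1 pp3:1
P0: v0 -> pp0 = 49
P1: v0 -> pp0 = 49
P2: v0 -> pp0 = 49
P3: v0 -> pp0 = 49

Answer: 49 49 49 49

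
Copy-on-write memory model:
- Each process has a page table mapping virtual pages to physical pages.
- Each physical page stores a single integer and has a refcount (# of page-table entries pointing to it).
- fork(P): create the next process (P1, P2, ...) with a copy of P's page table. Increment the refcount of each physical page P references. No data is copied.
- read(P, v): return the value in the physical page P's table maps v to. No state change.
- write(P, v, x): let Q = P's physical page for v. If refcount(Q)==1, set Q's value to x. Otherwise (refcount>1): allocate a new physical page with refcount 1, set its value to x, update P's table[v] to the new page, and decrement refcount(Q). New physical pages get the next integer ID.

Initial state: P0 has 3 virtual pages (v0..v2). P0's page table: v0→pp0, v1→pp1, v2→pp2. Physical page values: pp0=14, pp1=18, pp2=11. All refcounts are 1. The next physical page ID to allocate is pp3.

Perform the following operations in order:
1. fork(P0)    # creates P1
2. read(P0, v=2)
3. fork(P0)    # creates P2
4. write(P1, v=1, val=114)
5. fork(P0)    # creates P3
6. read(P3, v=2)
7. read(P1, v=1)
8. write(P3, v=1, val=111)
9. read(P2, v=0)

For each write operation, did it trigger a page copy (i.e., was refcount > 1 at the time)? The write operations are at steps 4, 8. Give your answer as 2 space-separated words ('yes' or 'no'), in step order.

Op 1: fork(P0) -> P1. 3 ppages; refcounts: pp0:2 pp1:2 pp2:2
Op 2: read(P0, v2) -> 11. No state change.
Op 3: fork(P0) -> P2. 3 ppages; refcounts: pp0:3 pp1:3 pp2:3
Op 4: write(P1, v1, 114). refcount(pp1)=3>1 -> COPY to pp3. 4 ppages; refcounts: pp0:3 pp1:2 pp2:3 pp3:1
Op 5: fork(P0) -> P3. 4 ppages; refcounts: pp0:4 pp1:3 pp2:4 pp3:1
Op 6: read(P3, v2) -> 11. No state change.
Op 7: read(P1, v1) -> 114. No state change.
Op 8: write(P3, v1, 111). refcount(pp1)=3>1 -> COPY to pp4. 5 ppages; refcounts: pp0:4 pp1:2 pp2:4 pp3:1 pp4:1
Op 9: read(P2, v0) -> 14. No state change.

yes yes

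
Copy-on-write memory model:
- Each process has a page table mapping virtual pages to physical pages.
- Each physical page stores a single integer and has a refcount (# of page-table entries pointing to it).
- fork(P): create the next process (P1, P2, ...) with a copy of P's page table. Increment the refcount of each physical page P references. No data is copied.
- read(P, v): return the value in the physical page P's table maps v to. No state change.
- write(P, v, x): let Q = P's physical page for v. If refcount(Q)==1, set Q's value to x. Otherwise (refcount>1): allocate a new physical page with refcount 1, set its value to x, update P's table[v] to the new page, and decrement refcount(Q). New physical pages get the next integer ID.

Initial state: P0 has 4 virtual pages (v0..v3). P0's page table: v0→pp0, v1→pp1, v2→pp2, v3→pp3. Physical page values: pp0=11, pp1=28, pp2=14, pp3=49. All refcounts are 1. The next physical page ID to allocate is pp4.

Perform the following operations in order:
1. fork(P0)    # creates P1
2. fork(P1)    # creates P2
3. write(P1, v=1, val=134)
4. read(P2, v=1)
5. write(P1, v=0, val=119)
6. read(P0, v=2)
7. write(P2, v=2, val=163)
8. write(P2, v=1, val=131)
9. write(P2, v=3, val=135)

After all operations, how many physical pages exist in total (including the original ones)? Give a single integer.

Op 1: fork(P0) -> P1. 4 ppages; refcounts: pp0:2 pp1:2 pp2:2 pp3:2
Op 2: fork(P1) -> P2. 4 ppages; refcounts: pp0:3 pp1:3 pp2:3 pp3:3
Op 3: write(P1, v1, 134). refcount(pp1)=3>1 -> COPY to pp4. 5 ppages; refcounts: pp0:3 pp1:2 pp2:3 pp3:3 pp4:1
Op 4: read(P2, v1) -> 28. No state change.
Op 5: write(P1, v0, 119). refcount(pp0)=3>1 -> COPY to pp5. 6 ppages; refcounts: pp0:2 pp1:2 pp2:3 pp3:3 pp4:1 pp5:1
Op 6: read(P0, v2) -> 14. No state change.
Op 7: write(P2, v2, 163). refcount(pp2)=3>1 -> COPY to pp6. 7 ppages; refcounts: pp0:2 pp1:2 pp2:2 pp3:3 pp4:1 pp5:1 pp6:1
Op 8: write(P2, v1, 131). refcount(pp1)=2>1 -> COPY to pp7. 8 ppages; refcounts: pp0:2 pp1:1 pp2:2 pp3:3 pp4:1 pp5:1 pp6:1 pp7:1
Op 9: write(P2, v3, 135). refcount(pp3)=3>1 -> COPY to pp8. 9 ppages; refcounts: pp0:2 pp1:1 pp2:2 pp3:2 pp4:1 pp5:1 pp6:1 pp7:1 pp8:1

Answer: 9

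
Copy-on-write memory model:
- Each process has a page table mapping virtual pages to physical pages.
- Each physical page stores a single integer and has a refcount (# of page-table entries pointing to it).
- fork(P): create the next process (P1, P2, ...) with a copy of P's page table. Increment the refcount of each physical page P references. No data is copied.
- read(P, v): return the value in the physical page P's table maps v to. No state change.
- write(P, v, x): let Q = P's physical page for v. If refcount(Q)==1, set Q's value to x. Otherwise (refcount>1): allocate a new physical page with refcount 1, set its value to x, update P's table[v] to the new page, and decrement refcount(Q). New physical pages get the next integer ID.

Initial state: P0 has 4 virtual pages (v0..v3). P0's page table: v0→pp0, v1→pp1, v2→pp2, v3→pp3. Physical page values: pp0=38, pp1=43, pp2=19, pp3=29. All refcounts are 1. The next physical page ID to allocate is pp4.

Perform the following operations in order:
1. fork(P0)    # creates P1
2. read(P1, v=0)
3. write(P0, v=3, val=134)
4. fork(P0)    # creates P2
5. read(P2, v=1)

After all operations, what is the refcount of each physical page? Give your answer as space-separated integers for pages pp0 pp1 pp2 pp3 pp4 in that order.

Op 1: fork(P0) -> P1. 4 ppages; refcounts: pp0:2 pp1:2 pp2:2 pp3:2
Op 2: read(P1, v0) -> 38. No state change.
Op 3: write(P0, v3, 134). refcount(pp3)=2>1 -> COPY to pp4. 5 ppages; refcounts: pp0:2 pp1:2 pp2:2 pp3:1 pp4:1
Op 4: fork(P0) -> P2. 5 ppages; refcounts: pp0:3 pp1:3 pp2:3 pp3:1 pp4:2
Op 5: read(P2, v1) -> 43. No state change.

Answer: 3 3 3 1 2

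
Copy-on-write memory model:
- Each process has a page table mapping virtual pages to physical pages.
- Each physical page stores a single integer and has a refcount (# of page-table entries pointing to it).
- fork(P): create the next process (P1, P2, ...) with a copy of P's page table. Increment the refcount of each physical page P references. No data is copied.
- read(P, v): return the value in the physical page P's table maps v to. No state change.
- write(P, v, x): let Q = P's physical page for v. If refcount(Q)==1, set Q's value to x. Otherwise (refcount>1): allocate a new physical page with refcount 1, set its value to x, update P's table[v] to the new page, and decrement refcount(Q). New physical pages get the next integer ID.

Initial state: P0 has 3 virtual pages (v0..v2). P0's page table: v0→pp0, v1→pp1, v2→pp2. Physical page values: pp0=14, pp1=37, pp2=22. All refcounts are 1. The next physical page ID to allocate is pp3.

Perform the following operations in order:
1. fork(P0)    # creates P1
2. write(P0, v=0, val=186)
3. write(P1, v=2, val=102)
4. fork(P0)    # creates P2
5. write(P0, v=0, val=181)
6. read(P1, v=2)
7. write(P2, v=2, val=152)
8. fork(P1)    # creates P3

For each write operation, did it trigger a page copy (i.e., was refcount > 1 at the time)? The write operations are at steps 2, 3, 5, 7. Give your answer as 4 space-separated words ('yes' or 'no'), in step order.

Op 1: fork(P0) -> P1. 3 ppages; refcounts: pp0:2 pp1:2 pp2:2
Op 2: write(P0, v0, 186). refcount(pp0)=2>1 -> COPY to pp3. 4 ppages; refcounts: pp0:1 pp1:2 pp2:2 pp3:1
Op 3: write(P1, v2, 102). refcount(pp2)=2>1 -> COPY to pp4. 5 ppages; refcounts: pp0:1 pp1:2 pp2:1 pp3:1 pp4:1
Op 4: fork(P0) -> P2. 5 ppages; refcounts: pp0:1 pp1:3 pp2:2 pp3:2 pp4:1
Op 5: write(P0, v0, 181). refcount(pp3)=2>1 -> COPY to pp5. 6 ppages; refcounts: pp0:1 pp1:3 pp2:2 pp3:1 pp4:1 pp5:1
Op 6: read(P1, v2) -> 102. No state change.
Op 7: write(P2, v2, 152). refcount(pp2)=2>1 -> COPY to pp6. 7 ppages; refcounts: pp0:1 pp1:3 pp2:1 pp3:1 pp4:1 pp5:1 pp6:1
Op 8: fork(P1) -> P3. 7 ppages; refcounts: pp0:2 pp1:4 pp2:1 pp3:1 pp4:2 pp5:1 pp6:1

yes yes yes yes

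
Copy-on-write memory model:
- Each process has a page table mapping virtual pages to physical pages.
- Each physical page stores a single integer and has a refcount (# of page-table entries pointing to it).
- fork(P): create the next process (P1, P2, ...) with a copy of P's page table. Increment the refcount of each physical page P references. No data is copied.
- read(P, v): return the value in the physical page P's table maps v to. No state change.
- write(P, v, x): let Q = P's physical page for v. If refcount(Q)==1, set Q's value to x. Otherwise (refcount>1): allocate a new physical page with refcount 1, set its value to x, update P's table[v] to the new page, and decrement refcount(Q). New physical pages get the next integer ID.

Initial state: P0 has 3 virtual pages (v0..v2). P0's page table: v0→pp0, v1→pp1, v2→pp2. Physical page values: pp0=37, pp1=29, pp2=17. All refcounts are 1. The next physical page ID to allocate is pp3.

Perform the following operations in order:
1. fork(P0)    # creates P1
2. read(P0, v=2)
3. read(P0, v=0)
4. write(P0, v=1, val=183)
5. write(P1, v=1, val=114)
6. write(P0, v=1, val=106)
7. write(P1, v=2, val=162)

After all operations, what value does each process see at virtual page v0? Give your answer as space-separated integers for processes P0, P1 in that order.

Answer: 37 37

Derivation:
Op 1: fork(P0) -> P1. 3 ppages; refcounts: pp0:2 pp1:2 pp2:2
Op 2: read(P0, v2) -> 17. No state change.
Op 3: read(P0, v0) -> 37. No state change.
Op 4: write(P0, v1, 183). refcount(pp1)=2>1 -> COPY to pp3. 4 ppages; refcounts: pp0:2 pp1:1 pp2:2 pp3:1
Op 5: write(P1, v1, 114). refcount(pp1)=1 -> write in place. 4 ppages; refcounts: pp0:2 pp1:1 pp2:2 pp3:1
Op 6: write(P0, v1, 106). refcount(pp3)=1 -> write in place. 4 ppages; refcounts: pp0:2 pp1:1 pp2:2 pp3:1
Op 7: write(P1, v2, 162). refcount(pp2)=2>1 -> COPY to pp4. 5 ppages; refcounts: pp0:2 pp1:1 pp2:1 pp3:1 pp4:1
P0: v0 -> pp0 = 37
P1: v0 -> pp0 = 37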